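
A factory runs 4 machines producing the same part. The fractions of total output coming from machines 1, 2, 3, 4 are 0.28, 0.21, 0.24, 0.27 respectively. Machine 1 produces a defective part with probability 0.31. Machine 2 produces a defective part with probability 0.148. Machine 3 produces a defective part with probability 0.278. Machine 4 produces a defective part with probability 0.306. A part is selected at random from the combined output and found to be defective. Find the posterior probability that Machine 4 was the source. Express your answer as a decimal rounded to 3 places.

P(defective|M1) = 0.31; P(defective|M2) = 0.148; P(defective|M3) = 0.278; P(defective|M4) = 0.306.
Prior × likelihood for each source: 0.28·0.31=0.08680, 0.21·0.148=0.03108, 0.24·0.278=0.06672, 0.27·0.306=0.08262. Summing gives P(defective) = 0.26722.
P(Machine 4 | defective) = 0.08262 / 0.26722 = 0.309.

Posterior probability ≈ 0.309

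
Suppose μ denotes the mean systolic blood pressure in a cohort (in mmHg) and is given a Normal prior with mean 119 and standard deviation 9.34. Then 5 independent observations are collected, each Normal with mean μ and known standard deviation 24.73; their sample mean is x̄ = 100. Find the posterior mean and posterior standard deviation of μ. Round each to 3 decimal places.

Posterior mean ≈ 111.090; posterior SD ≈ 7.136

With known σ, the Normal prior is conjugate. Weight on the data is w = (n/σ²)/(n/σ² + 1/τ₀²) = 0.00817564/(0.00817564+0.0114632) = 0.41630.
Posterior mean = w·x̄ + (1−w)·μ₀ = 0.41630·100 + 0.58370·119 = 111.090. Posterior variance = 1/(0.00817564+0.0114632) = 50.9195, so SD = 7.136.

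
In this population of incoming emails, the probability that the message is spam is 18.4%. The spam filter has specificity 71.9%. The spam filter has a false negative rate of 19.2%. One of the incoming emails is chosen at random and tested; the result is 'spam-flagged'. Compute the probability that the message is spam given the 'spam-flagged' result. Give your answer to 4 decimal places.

Write H for 'the message is spam'. Prior odds H:¬H = 0.184/0.816 = 0.22549. For the 'spam-flagged' outcome, the likelihood ratio is 0.808/0.281 = 2.8754.
Posterior odds = 0.22549 × 2.8754 = 0.64838, so P(H|E) = 0.64838/(1+0.64838) = 0.3933.

P(H | E) ≈ 0.3933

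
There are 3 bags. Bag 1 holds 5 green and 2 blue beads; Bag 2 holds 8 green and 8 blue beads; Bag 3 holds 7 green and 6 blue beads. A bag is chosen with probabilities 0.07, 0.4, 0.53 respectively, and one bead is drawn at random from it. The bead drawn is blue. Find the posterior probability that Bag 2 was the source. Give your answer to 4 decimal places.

Tabulate prior·likelihood by source: [1] prior 0.07, lik 0.2857, product 0.02000; [2] prior 0.4, lik 0.5, product 0.2000; [3] prior 0.53, lik 0.4615, product 0.2446.
Normalizing constant = 0.46462; the posterior for Bag 2 is its product over the sum, 0.2000/0.46462 = 0.4305.

Posterior probability ≈ 0.4305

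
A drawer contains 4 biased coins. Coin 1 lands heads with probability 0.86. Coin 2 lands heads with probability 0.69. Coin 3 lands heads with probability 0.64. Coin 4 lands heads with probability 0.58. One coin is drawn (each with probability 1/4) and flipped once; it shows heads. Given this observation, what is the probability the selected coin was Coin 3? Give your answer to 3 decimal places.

Posterior probability ≈ 0.231

P(heads|C1) = 0.86; P(heads|C2) = 0.69; P(heads|C3) = 0.64; P(heads|C4) = 0.58.
Prior × likelihood for each source: 0.25·0.86=0.2150, 0.25·0.69=0.1725, 0.25·0.64=0.1600, 0.25·0.58=0.1450. Summing gives P(heads) = 0.69250.
P(Coin 3 | heads) = 0.1600 / 0.69250 = 0.231.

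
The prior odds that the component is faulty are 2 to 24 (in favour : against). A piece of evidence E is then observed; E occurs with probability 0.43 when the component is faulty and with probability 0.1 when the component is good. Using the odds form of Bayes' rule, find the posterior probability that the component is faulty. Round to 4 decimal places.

Posterior probability ≈ 0.2638

Prior odds = 2/24 = 0.083333.
Likelihood ratio for E = 0.43/0.1 = 4.3000.
Posterior odds = prior odds × LR = 0.35833.
Posterior probability = odds/(1+odds) = 0.35833/1.3583 = 0.2638.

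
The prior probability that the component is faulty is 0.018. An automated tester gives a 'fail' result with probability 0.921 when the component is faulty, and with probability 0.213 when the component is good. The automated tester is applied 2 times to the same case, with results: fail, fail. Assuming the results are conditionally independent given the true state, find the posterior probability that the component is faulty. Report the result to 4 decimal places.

Posterior P(H) ≈ 0.2552

Let H be the event that the component is faulty; start with P(H) = 0.018. P('fail'|H) = 0.921, P('fail'|¬H) = 0.213.
Update on result 1 ('fail'): P(H) ← 0.921·0.0180 / (0.921·0.0180 + 0.213·0.9820) = 0.016578/0.22574 = 0.0734.
Update on result 2 ('fail'): P(H) ← 0.921·0.0734 / (0.921·0.0734 + 0.213·0.9266) = 0.067636/0.26499 = 0.2552.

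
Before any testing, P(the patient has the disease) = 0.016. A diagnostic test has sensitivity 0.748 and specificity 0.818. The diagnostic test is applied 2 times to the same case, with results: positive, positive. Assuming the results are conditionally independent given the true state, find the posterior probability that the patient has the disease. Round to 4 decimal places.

Let H be the event that the patient has the disease; start with P(H) = 0.016. P('positive'|H) = 0.748, P('positive'|¬H) = 0.182.
Update on result 1 ('positive'): P(H) ← 0.748·0.0160 / (0.748·0.0160 + 0.182·0.9840) = 0.011968/0.19106 = 0.0626.
Update on result 2 ('positive'): P(H) ← 0.748·0.0626 / (0.748·0.0626 + 0.182·0.9374) = 0.046856/0.21745 = 0.2155.

Posterior P(H) ≈ 0.2155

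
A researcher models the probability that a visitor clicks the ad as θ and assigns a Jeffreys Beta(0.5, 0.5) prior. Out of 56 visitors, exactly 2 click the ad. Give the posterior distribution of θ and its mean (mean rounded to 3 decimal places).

The binomial likelihood is conjugate to the Beta prior: with 2 successes and 54 failures, the posterior is Beta(0.5+2, 0.5+54) = Beta(2.5, 54.5).
E[θ | data] = 2.5/(2.5+54.5) = 0.044.

Posterior: Beta(2.5, 54.5); mean ≈ 0.044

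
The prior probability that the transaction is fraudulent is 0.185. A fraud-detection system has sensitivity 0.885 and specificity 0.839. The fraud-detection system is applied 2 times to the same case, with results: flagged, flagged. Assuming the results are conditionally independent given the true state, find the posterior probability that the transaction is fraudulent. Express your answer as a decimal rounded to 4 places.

Posterior P(H) ≈ 0.8728

With H the event that the transaction is fraudulent, the joint likelihood of the observed sequence is P(data|H) = 0.885·0.885 = 0.78323 and P(data|¬H) = 0.161·0.161 = 0.025921.
Bayes: P(H|data) = 0.185·0.78323 / (0.185·0.78323 + 0.815·0.025921) = 0.14490/0.16602 = 0.8728.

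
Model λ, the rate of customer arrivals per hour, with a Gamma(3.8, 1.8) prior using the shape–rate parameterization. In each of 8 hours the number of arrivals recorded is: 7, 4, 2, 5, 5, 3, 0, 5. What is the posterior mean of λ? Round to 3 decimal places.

Posterior mean ≈ 3.551

Total count ∑xᵢ = 31 over n = 8 hours.
Gamma is conjugate to the Poisson likelihood: posterior is Gamma(shape = 3.8+31 = 34.8, rate = 1.8+8 = 9.8).
Posterior mean = shape/rate = 34.8/9.8 = 3.551.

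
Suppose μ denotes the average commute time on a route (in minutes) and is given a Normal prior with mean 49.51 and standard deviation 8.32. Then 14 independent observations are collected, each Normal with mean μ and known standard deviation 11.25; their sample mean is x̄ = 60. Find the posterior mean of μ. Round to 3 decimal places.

Posterior mean ≈ 58.788

Prior precision 1/τ₀² = 1/8.32² = 0.0144462; data precision n/σ² = 14/11.25² = 0.110617.
Posterior precision = 0.0144462 + 0.110617 = 0.125063.
Posterior mean = (0.0144462·49.51 + 0.110617·60) / 0.125063 = 58.788.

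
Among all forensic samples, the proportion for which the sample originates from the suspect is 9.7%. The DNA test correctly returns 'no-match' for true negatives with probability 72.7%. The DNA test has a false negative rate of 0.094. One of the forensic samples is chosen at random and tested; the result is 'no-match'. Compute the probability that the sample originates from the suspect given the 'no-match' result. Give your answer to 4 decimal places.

P(H | E) ≈ 0.0137

Let H be the event that the sample originates from the suspect. P(H) = 0.097, so P(¬H) = 0.903. With E the 'no-match' result, P(E|H) = 0.094 and P(E|¬H) = 0.727.
P(E) = 0.094·0.097 + 0.727·0.903 = 0.0091180 + 0.65648 = 0.66560.
By Bayes' theorem, P(H|E) = 0.0091180 / 0.66560 = 0.0137.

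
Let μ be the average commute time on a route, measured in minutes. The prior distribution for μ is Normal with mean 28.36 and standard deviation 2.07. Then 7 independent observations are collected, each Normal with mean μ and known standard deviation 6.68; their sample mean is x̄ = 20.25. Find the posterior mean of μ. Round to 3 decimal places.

Posterior mean ≈ 25.100

Prior precision 1/τ₀² = 1/2.07² = 0.233378; data precision n/σ² = 7/6.68² = 0.156872.
Posterior precision = 0.233378 + 0.156872 = 0.390250.
Posterior mean = (0.233378·28.36 + 0.156872·20.25) / 0.390250 = 25.100.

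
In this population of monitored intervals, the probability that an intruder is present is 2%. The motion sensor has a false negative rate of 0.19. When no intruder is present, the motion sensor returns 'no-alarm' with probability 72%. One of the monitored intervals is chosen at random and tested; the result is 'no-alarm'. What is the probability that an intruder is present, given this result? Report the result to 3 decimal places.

Let H be the event that an intruder is present. P(H) = 0.02, so P(¬H) = 0.98. With E the 'no-alarm' result, P(E|H) = 0.19 and P(E|¬H) = 0.72.
P(E) = 0.19·0.02 + 0.72·0.98 = 0.0038000 + 0.70560 = 0.70940.
By Bayes' theorem, P(H|E) = 0.0038000 / 0.70940 = 0.005.

P(H | E) ≈ 0.005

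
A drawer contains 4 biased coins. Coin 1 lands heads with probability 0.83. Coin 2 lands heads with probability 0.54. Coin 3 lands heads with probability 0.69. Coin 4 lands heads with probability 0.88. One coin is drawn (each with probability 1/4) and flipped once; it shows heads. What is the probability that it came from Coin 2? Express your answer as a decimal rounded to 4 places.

Tabulate prior·likelihood by source: [1] prior 0.25, lik 0.83, product 0.2075; [2] prior 0.25, lik 0.54, product 0.1350; [3] prior 0.25, lik 0.69, product 0.1725; [4] prior 0.25, lik 0.88, product 0.2200.
Normalizing constant = 0.73500; the posterior for Coin 2 is its product over the sum, 0.1350/0.73500 = 0.1837.

Posterior probability ≈ 0.1837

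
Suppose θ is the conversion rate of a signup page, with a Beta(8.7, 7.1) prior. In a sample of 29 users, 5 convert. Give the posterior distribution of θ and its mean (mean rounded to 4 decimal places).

The binomial likelihood is conjugate to the Beta prior: with 5 successes and 24 failures, the posterior is Beta(8.7+5, 7.1+24) = Beta(13.7, 31.1).
Posterior mean = α/(α+β) = 13.7/44.8 = 0.3058.

Posterior: Beta(13.7, 31.1); mean ≈ 0.3058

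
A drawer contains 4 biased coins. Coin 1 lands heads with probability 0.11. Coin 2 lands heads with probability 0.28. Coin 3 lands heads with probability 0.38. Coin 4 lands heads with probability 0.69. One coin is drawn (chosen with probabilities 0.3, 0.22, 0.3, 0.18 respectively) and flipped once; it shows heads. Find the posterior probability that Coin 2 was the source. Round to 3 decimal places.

Posterior probability ≈ 0.185

P(heads|C1) = 0.11; P(heads|C2) = 0.28; P(heads|C3) = 0.38; P(heads|C4) = 0.69.
Prior × likelihood for each source: 0.3·0.11=0.03300, 0.22·0.28=0.06160, 0.3·0.38=0.1140, 0.18·0.69=0.1242. Summing gives P(heads) = 0.33280.
P(Coin 2 | heads) = 0.06160 / 0.33280 = 0.185.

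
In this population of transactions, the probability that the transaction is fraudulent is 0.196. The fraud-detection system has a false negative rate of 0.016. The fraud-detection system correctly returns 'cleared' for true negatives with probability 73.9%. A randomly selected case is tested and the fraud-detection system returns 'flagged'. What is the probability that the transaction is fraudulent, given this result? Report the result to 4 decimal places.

P(H | E) ≈ 0.4789

Let H be the event that the transaction is fraudulent. P(H) = 0.196, so P(¬H) = 0.804. With E the 'flagged' result, P(E|H) = 0.984 and P(E|¬H) = 0.261.
P(E) = 0.984·0.196 + 0.261·0.804 = 0.19286 + 0.20984 = 0.40271.
By Bayes' theorem, P(H|E) = 0.19286 / 0.40271 = 0.4789.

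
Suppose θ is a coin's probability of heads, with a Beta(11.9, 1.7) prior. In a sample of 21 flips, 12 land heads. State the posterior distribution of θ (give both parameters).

Posterior: Beta(23.9, 10.7)

Observing 12 successes and 9 failures updates Beta(11.9, 1.7) by adding the success and failure counts to the two shape parameters: α = 11.9+12 = 23.9, β = 1.7+9 = 10.7.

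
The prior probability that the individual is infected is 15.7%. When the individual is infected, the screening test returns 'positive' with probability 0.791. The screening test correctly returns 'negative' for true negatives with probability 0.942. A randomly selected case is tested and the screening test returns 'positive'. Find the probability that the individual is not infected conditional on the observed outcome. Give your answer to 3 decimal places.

Let H be the event that the individual is infected. P(H) = 0.157, so P(¬H) = 0.843. With E the 'positive' result, P(E|H) = 0.791 and P(E|¬H) = 0.058.
P(E) = 0.791·0.157 + 0.058·0.843 = 0.12419 + 0.048894 = 0.17308.
By Bayes' theorem, P(H|E) = 0.12419 / 0.17308 = 0.718. Hence P(¬H|E) = 1 − 0.718 = 0.282.

P(¬H | E) ≈ 0.282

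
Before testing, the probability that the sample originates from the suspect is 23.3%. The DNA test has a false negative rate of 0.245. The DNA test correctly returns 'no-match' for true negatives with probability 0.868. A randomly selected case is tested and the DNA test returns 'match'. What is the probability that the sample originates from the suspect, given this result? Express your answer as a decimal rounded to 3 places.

Write H for 'the sample originates from the suspect'. Prior odds H:¬H = 0.233/0.767 = 0.30378. For the 'match' outcome, the likelihood ratio is 0.755/0.132 = 5.7197.
Posterior odds = 0.30378 × 5.7197 = 1.7375, so P(H|E) = 1.7375/(1+1.7375) = 0.635.

P(H | E) ≈ 0.635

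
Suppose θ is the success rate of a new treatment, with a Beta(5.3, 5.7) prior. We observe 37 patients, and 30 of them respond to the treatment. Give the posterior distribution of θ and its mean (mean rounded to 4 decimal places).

Posterior: Beta(35.3, 12.7); mean ≈ 0.7354

The binomial likelihood is conjugate to the Beta prior: with 30 successes and 7 failures, the posterior is Beta(5.3+30, 5.7+7) = Beta(35.3, 12.7).
Posterior mean = α/(α+β) = 35.3/48 = 0.7354.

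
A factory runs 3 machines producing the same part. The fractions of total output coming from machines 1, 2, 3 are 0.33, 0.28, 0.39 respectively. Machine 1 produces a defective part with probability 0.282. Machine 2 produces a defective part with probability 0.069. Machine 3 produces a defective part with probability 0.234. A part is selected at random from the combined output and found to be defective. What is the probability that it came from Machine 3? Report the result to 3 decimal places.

Tabulate prior·likelihood by source: [1] prior 0.33, lik 0.282, product 0.09306; [2] prior 0.28, lik 0.069, product 0.01932; [3] prior 0.39, lik 0.234, product 0.09126.
Normalizing constant = 0.20364; the posterior for Machine 3 is its product over the sum, 0.09126/0.20364 = 0.448.

Posterior probability ≈ 0.448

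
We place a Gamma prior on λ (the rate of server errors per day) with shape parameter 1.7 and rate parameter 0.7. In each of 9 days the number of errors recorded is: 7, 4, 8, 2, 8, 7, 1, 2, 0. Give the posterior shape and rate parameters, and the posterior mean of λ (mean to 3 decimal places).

Posterior: Gamma(shape=40.7, rate=9.7); mean ≈ 4.196

The Poisson likelihood adds the total count to the shape and the number of exposure periods to the rate. Here ∑xᵢ = 39 and n = 9, so shape 1.7→40.7 and rate 0.7→9.7.
Posterior mean = shape/rate = 40.7/9.7 = 4.196.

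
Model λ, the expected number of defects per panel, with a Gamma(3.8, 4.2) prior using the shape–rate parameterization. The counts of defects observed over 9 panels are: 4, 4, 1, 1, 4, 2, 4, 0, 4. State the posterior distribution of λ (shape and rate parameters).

Posterior: Gamma(shape=27.8, rate=13.2)

The Poisson likelihood adds the total count to the shape and the number of exposure periods to the rate. Here ∑xᵢ = 24 and n = 9, so shape 3.8→27.8 and rate 4.2→13.2.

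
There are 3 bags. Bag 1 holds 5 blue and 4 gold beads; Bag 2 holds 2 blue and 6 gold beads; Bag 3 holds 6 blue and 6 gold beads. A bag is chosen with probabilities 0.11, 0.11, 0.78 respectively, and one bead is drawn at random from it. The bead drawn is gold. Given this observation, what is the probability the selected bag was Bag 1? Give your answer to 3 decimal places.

P(gold|Bag 1) = 0.4444; P(gold|Bag 2) = 0.75; P(gold|Bag 3) = 0.5.
Prior × likelihood for each source: 0.11·0.4444=0.04889, 0.11·0.75=0.08250, 0.78·0.5=0.3900. Summing gives P(gold) = 0.52139.
P(Bag 1 | gold) = 0.04889 / 0.52139 = 0.094.

Posterior probability ≈ 0.094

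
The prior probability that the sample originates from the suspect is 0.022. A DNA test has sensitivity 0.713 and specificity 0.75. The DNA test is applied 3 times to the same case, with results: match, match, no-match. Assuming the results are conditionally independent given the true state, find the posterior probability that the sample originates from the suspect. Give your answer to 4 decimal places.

Let H be the event that the sample originates from the suspect; start with P(H) = 0.022. P('match'|H) = 0.713, P('match'|¬H) = 0.25.
Update on result 1 ('match'): P(H) ← 0.713·0.0220 / (0.713·0.0220 + 0.25·0.9780) = 0.015686/0.26019 = 0.0603.
Update on result 2 ('match'): P(H) ← 0.713·0.0603 / (0.713·0.0603 + 0.25·0.9397) = 0.042985/0.27791 = 0.1547.
Update on result 3 ('no-match'): P(H) ← 0.287·0.1547 / (0.287·0.1547 + 0.75·0.8453) = 0.044391/0.67839 = 0.0654.

Posterior P(H) ≈ 0.0654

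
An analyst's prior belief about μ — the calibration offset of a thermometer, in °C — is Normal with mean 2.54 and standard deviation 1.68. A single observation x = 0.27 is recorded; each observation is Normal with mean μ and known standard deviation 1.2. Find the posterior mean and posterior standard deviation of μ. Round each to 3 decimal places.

Posterior mean ≈ 1.037; posterior SD ≈ 0.976

Prior precision 1/τ₀² = 1/1.68² = 0.354308; data precision n/σ² = 1/1.2² = 0.694444.
Posterior precision = 0.354308 + 0.694444 = 1.04875, giving posterior SD = 1/√1.04875 = 0.976.
Posterior mean = (0.354308·2.54 + 0.694444·0.27) / 1.04875 = 1.037.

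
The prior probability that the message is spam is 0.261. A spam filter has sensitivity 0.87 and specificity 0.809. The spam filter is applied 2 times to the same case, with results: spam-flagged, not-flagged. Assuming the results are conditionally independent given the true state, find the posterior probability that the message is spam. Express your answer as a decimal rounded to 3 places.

Posterior P(H) ≈ 0.205

Let H be the event that the message is spam; start with P(H) = 0.261. P('spam-flagged'|H) = 0.87, P('spam-flagged'|¬H) = 0.191.
Update on result 1 ('spam-flagged'): P(H) ← 0.87·0.2610 / (0.87·0.2610 + 0.191·0.7390) = 0.22707/0.36822 = 0.6167.
Update on result 2 ('not-flagged'): P(H) ← 0.13·0.6167 / (0.13·0.6167 + 0.809·0.3833) = 0.080167/0.39028 = 0.2054.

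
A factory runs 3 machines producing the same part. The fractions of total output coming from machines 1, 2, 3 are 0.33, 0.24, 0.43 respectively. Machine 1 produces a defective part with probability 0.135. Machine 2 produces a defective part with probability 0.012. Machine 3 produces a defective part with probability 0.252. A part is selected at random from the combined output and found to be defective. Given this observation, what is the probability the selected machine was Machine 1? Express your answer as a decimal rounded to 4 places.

Posterior probability ≈ 0.2860

P(defective|M1) = 0.135; P(defective|M2) = 0.012; P(defective|M3) = 0.252.
Prior × likelihood for each source: 0.33·0.135=0.04455, 0.24·0.012=0.002880, 0.43·0.252=0.1084. Summing gives P(defective) = 0.15579.
P(Machine 1 | defective) = 0.04455 / 0.15579 = 0.2860.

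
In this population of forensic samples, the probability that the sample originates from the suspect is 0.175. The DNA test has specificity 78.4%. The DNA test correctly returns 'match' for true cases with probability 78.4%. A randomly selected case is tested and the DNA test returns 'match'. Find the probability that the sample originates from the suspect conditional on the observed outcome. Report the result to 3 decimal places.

P(H | E) ≈ 0.435

Let H be the event that the sample originates from the suspect. P(H) = 0.175, so P(¬H) = 0.825. With E the 'match' result, P(E|H) = 0.784 and P(E|¬H) = 0.216.
P(E) = 0.784·0.175 + 0.216·0.825 = 0.13720 + 0.17820 = 0.31540.
By Bayes' theorem, P(H|E) = 0.13720 / 0.31540 = 0.435.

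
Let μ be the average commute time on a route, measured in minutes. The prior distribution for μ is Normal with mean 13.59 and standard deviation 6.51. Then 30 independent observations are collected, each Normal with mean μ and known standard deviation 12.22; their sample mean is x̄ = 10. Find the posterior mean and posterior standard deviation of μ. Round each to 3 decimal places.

Prior precision 1/τ₀² = 1/6.51² = 0.0235960; data precision n/σ² = 30/12.22² = 0.200899.
Posterior precision = 0.0235960 + 0.200899 = 0.224495, giving posterior SD = 1/√0.224495 = 2.111.
Posterior mean = (0.0235960·13.59 + 0.200899·10) / 0.224495 = 10.377.

Posterior mean ≈ 10.377; posterior SD ≈ 2.111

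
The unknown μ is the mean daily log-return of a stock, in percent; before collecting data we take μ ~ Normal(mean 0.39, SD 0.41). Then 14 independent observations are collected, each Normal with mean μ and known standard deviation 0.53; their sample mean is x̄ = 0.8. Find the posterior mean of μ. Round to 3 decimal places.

Posterior mean ≈ 0.756

With known σ, the Normal prior is conjugate. Weight on the data is w = (n/σ²)/(n/σ² + 1/τ₀²) = 49.8398/(49.8398+5.94884) = 0.89337.
Posterior mean = w·x̄ + (1−w)·μ₀ = 0.89337·0.8 + 0.10663·0.39 = 0.756.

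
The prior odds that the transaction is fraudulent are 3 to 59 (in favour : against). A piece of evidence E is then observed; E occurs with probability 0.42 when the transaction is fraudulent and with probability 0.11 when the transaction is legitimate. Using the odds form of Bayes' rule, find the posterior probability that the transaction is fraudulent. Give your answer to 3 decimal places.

Posterior probability ≈ 0.163

Prior odds = 3/59 = 0.050847.
Likelihood ratio for E = 0.42/0.11 = 3.8182.
Posterior odds = prior odds × LR = 0.19414.
Posterior probability = odds/(1+odds) = 0.19414/1.1941 = 0.163.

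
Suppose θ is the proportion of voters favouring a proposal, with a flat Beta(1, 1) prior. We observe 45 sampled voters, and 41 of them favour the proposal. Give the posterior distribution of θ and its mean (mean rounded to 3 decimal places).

Posterior: Beta(42, 5); mean ≈ 0.894

The binomial likelihood is conjugate to the Beta prior: with 41 successes and 4 failures, the posterior is Beta(1+41, 1+4) = Beta(42, 5).
Posterior mean = α/(α+β) = 42/47 = 0.894.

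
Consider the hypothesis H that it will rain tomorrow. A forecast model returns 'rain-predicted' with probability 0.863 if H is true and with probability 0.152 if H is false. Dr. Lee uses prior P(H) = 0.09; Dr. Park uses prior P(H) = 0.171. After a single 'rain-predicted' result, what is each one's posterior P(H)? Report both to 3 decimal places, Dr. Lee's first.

Dr. Lee: 0.360; Dr. Park: 0.539

P('+'|H) = 0.863, P('+'|¬H) = 0.152.
Dr. Lee: numerator 0.863·0.09 = 0.077670; evidence = 0.077670+0.152·0.91 = 0.21599; posterior = 0.360.
Dr. Park: numerator 0.863·0.171 = 0.14757; evidence = 0.14757+0.152·0.829 = 0.27358; posterior = 0.539.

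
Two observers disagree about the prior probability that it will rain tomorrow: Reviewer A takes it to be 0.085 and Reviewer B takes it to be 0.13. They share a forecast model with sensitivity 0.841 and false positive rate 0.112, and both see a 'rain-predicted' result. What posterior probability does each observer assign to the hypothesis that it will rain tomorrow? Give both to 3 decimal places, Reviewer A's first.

The likelihood ratio for a 'rain-predicted' result is 0.841/0.112 = 7.5089.
Reviewer A: prior odds 0.085/0.915 = 0.092896; posterior odds 0.69755; posterior probability 0.411.
Reviewer B: prior odds 0.13/0.87 = 0.14943; posterior odds 1.1220; posterior probability 0.529.

Reviewer A: 0.411; Reviewer B: 0.529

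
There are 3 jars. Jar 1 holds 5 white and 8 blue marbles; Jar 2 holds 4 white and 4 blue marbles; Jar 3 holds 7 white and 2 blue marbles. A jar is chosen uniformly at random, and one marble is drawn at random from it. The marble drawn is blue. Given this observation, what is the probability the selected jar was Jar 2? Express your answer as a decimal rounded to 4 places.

Posterior probability ≈ 0.3738

Tabulate prior·likelihood by source: [1] prior 0.333333, lik 0.6154, product 0.2051; [2] prior 0.333333, lik 0.5, product 0.1667; [3] prior 0.333333, lik 0.2222, product 0.07407.
Normalizing constant = 0.44587; the posterior for Jar 2 is its product over the sum, 0.1667/0.44587 = 0.3738.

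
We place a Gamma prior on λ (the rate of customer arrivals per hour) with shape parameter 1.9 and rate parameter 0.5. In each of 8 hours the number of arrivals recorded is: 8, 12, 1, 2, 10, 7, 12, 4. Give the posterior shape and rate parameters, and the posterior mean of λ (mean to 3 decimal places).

Posterior: Gamma(shape=57.9, rate=8.5); mean ≈ 6.812

Total count ∑xᵢ = 56 over n = 8 hours.
Gamma is conjugate to the Poisson likelihood: posterior is Gamma(shape = 1.9+56 = 57.9, rate = 0.5+8 = 8.5).
Posterior mean = shape/rate = 57.9/8.5 = 6.812.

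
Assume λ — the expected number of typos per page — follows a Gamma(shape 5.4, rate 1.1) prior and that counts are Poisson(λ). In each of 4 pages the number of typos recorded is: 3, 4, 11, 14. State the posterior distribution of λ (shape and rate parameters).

Posterior: Gamma(shape=37.4, rate=5.1)

The Poisson likelihood adds the total count to the shape and the number of exposure periods to the rate. Here ∑xᵢ = 32 and n = 4, so shape 5.4→37.4 and rate 1.1→5.1.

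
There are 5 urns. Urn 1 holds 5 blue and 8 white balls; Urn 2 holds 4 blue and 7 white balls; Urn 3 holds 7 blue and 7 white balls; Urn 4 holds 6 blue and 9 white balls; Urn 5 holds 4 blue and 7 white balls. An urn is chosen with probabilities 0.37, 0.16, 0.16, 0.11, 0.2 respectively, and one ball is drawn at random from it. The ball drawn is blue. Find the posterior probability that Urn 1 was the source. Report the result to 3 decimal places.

Tabulate prior·likelihood by source: [1] prior 0.37, lik 0.3846, product 0.1423; [2] prior 0.16, lik 0.3636, product 0.05818; [3] prior 0.16, lik 0.5, product 0.08000; [4] prior 0.11, lik 0.4, product 0.04400; [5] prior 0.2, lik 0.3636, product 0.07273.
Normalizing constant = 0.39722; the posterior for Urn 1 is its product over the sum, 0.1423/0.39722 = 0.358.

Posterior probability ≈ 0.358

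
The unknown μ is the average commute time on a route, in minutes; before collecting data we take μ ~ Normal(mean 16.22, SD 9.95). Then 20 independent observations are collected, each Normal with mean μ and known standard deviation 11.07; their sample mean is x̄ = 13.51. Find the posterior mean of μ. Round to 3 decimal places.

Posterior mean ≈ 13.668

With known σ, the Normal prior is conjugate. Weight on the data is w = (n/σ²)/(n/σ² + 1/τ₀²) = 0.163205/(0.163205+0.0101008) = 0.94172.
Posterior mean = w·x̄ + (1−w)·μ₀ = 0.94172·13.51 + 0.058283·16.22 = 13.668.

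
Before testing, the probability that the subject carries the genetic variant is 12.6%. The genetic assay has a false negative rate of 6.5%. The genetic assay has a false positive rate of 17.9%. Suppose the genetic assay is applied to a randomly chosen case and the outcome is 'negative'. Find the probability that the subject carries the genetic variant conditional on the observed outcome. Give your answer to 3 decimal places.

Write H for 'the subject carries the genetic variant'. Prior odds H:¬H = 0.126/0.874 = 0.14416. For the 'negative' outcome, the likelihood ratio is 0.065/0.821 = 0.079172.
Posterior odds = 0.14416 × 0.079172 = 0.011414, so P(H|E) = 0.011414/(1+0.011414) = 0.011.

P(H | E) ≈ 0.011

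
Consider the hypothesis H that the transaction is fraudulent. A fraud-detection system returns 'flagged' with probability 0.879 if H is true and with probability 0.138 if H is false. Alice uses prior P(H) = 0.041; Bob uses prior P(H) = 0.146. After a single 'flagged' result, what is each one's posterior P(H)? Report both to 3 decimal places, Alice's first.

P('+'|H) = 0.879, P('+'|¬H) = 0.138.
Alice: numerator 0.879·0.041 = 0.036039; evidence = 0.036039+0.138·0.959 = 0.16838; posterior = 0.214.
Bob: numerator 0.879·0.146 = 0.12833; evidence = 0.12833+0.138·0.854 = 0.24619; posterior = 0.521.

Alice: 0.214; Bob: 0.521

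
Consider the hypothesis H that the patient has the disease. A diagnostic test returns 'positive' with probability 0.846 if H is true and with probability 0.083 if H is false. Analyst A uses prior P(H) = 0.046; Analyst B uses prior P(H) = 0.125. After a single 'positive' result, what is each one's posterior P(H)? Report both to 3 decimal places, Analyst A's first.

Analyst A: 0.330; Analyst B: 0.593

The likelihood ratio for a 'positive' result is 0.846/0.083 = 10.193.
Analyst A: prior odds 0.046/0.954 = 0.048218; posterior odds 0.49148; posterior probability 0.330.
Analyst B: prior odds 0.125/0.875 = 0.14286; posterior odds 1.4561; posterior probability 0.593.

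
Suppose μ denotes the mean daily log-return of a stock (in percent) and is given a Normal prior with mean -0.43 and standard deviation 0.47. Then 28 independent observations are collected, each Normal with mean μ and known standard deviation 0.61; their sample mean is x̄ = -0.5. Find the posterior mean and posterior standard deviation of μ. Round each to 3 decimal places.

Posterior mean ≈ -0.496; posterior SD ≈ 0.112

With known σ, the Normal prior is conjugate. Weight on the data is w = (n/σ²)/(n/σ² + 1/τ₀²) = 75.2486/(75.2486+4.52694) = 0.94325.
Posterior mean = w·x̄ + (1−w)·μ₀ = 0.94325·-0.5 + 0.056746·-0.43 = -0.496. Posterior variance = 1/(75.2486+4.52694) = 0.0125352, so SD = 0.112.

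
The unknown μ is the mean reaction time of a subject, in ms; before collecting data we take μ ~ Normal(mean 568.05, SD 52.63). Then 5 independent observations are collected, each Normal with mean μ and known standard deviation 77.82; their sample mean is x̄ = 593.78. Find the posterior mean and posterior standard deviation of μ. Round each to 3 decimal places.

Posterior mean ≈ 585.952; posterior SD ≈ 29.029

Prior precision 1/τ₀² = 1/52.63² = 0.00036102; data precision n/σ² = 5/77.82² = 0.00082563.
Posterior precision = 0.00036102 + 0.00082563 = 0.00118666, giving posterior SD = 1/√0.00118666 = 29.029.
Posterior mean = (0.00036102·568.05 + 0.00082563·593.78) / 0.00118666 = 585.952.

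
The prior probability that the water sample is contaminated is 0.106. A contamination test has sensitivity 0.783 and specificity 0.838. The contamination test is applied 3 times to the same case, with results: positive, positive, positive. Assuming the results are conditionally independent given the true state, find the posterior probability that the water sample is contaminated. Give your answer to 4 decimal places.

Let H be the event that the water sample is contaminated; start with P(H) = 0.106. P('positive'|H) = 0.783, P('positive'|¬H) = 0.162.
Update on result 1 ('positive'): P(H) ← 0.783·0.1060 / (0.783·0.1060 + 0.162·0.8940) = 0.082998/0.22783 = 0.3643.
Update on result 2 ('positive'): P(H) ← 0.783·0.3643 / (0.783·0.3643 + 0.162·0.6357) = 0.28525/0.38823 = 0.7347.
Update on result 3 ('positive'): P(H) ← 0.783·0.7347 / (0.783·0.7347 + 0.162·0.2653) = 0.57530/0.61827 = 0.9305.

Posterior P(H) ≈ 0.9305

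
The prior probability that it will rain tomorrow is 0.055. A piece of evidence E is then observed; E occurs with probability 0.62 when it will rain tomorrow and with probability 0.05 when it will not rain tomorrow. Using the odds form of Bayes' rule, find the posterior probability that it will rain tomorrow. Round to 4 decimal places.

Prior odds = 0.055/(1−0.055) = 0.058201. In log-odds, ln(0.058201) = -2.8439.
Add log likelihood ratio: ln(12.400) = 2.5177.
Posterior log-odds = -0.32616, so posterior odds = exp(-0.32616) = 0.72169. Converting, P(H|E) = 0.72169/1.7217 = 0.4192.

Posterior probability ≈ 0.4192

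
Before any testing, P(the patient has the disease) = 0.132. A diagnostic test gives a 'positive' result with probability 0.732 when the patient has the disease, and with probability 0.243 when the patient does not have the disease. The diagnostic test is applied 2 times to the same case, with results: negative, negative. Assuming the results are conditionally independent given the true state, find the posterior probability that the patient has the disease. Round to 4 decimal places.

Let H be the event that the patient has the disease; start with P(H) = 0.132. P('positive'|H) = 0.732, P('positive'|¬H) = 0.243.
Update on result 1 ('negative'): P(H) ← 0.268·0.1320 / (0.268·0.1320 + 0.757·0.8680) = 0.035376/0.69245 = 0.0511.
Update on result 2 ('negative'): P(H) ← 0.268·0.0511 / (0.268·0.0511 + 0.757·0.9489) = 0.013692/0.73202 = 0.0187.

Posterior P(H) ≈ 0.0187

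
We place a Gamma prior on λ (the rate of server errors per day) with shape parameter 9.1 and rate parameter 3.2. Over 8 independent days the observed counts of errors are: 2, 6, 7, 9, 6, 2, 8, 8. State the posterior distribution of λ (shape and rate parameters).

Posterior: Gamma(shape=57.1, rate=11.2)

Total count ∑xᵢ = 48 over n = 8 days.
Gamma is conjugate to the Poisson likelihood: posterior is Gamma(shape = 9.1+48 = 57.1, rate = 3.2+8 = 11.2).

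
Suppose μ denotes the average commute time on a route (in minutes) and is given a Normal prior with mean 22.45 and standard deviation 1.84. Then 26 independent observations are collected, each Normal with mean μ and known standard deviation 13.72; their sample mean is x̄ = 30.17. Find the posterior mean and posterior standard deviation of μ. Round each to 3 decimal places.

Prior precision 1/τ₀² = 1/1.84² = 0.295369; data precision n/σ² = 26/13.72² = 0.138123.
Posterior precision = 0.295369 + 0.138123 = 0.433491, giving posterior SD = 1/√0.433491 = 1.519.
Posterior mean = (0.295369·22.45 + 0.138123·30.17) / 0.433491 = 24.910.

Posterior mean ≈ 24.910; posterior SD ≈ 1.519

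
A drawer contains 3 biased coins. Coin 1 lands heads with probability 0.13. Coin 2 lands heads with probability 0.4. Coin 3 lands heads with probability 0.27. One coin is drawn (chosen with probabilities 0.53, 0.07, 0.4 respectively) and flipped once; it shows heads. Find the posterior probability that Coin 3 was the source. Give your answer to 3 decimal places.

Posterior probability ≈ 0.527

Tabulate prior·likelihood by source: [1] prior 0.53, lik 0.13, product 0.06890; [2] prior 0.07, lik 0.4, product 0.02800; [3] prior 0.4, lik 0.27, product 0.1080.
Normalizing constant = 0.20490; the posterior for Coin 3 is its product over the sum, 0.1080/0.20490 = 0.527.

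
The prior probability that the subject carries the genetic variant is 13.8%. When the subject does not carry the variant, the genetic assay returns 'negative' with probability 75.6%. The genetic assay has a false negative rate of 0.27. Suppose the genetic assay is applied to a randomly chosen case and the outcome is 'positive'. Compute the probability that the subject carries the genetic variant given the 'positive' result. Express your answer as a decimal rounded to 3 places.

Let H be the event that the subject carries the genetic variant. P(H) = 0.138, so P(¬H) = 0.862. With E the 'positive' result, P(E|H) = 0.73 and P(E|¬H) = 0.244.
P(E) = 0.73·0.138 + 0.244·0.862 = 0.10074 + 0.21033 = 0.31107.
By Bayes' theorem, P(H|E) = 0.10074 / 0.31107 = 0.324.

P(H | E) ≈ 0.324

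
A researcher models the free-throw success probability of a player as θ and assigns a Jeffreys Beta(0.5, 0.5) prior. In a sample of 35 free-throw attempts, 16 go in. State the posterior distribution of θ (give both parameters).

The binomial likelihood is conjugate to the Beta prior: with 16 successes and 19 failures, the posterior is Beta(0.5+16, 0.5+19) = Beta(16.5, 19.5).

Posterior: Beta(16.5, 19.5)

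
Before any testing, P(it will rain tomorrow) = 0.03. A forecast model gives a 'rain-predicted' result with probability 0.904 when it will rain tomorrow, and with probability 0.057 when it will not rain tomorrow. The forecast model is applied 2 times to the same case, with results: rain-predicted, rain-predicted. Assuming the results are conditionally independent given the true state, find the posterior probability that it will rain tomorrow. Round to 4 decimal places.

With H the event that it will rain tomorrow, the joint likelihood of the observed sequence is P(data|H) = 0.904·0.904 = 0.81722 and P(data|¬H) = 0.057·0.057 = 0.0032490.
Bayes: P(H|data) = 0.03·0.81722 / (0.03·0.81722 + 0.97·0.0032490) = 0.024516/0.027668 = 0.8861.

Posterior P(H) ≈ 0.8861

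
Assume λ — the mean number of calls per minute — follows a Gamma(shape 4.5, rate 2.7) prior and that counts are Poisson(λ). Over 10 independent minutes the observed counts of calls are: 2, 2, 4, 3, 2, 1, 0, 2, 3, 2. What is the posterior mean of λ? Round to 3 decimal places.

Posterior mean ≈ 2.008

The Poisson likelihood adds the total count to the shape and the number of exposure periods to the rate. Here ∑xᵢ = 21 and n = 10, so shape 4.5→25.5 and rate 2.7→12.7.
Posterior mean = shape/rate = 25.5/12.7 = 2.008.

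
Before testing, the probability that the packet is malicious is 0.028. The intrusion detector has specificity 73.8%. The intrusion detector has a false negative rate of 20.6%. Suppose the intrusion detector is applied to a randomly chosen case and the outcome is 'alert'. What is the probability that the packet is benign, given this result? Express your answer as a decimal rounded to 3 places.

Write H for 'the packet is malicious'. Prior odds H:¬H = 0.028/0.972 = 0.028807. For the 'alert' outcome, the likelihood ratio is 0.794/0.262 = 3.0305.
Posterior odds = 0.028807 × 3.0305 = 0.087299, so P(H|E) = 0.087299/(1+0.087299) = 0.080. Then P(¬H|E) = 1 − 0.080 = 0.920.

P(¬H | E) ≈ 0.920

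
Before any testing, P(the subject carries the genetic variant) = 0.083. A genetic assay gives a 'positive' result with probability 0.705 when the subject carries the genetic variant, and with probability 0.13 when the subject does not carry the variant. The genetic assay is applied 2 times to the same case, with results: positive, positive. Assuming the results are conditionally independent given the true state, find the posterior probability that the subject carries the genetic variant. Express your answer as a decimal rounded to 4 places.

Posterior P(H) ≈ 0.7269

With H the event that the subject carries the genetic variant, the joint likelihood of the observed sequence is P(data|H) = 0.705·0.705 = 0.49702 and P(data|¬H) = 0.13·0.13 = 0.016900.
Bayes: P(H|data) = 0.083·0.49702 / (0.083·0.49702 + 0.917·0.016900) = 0.041253/0.056750 = 0.7269.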